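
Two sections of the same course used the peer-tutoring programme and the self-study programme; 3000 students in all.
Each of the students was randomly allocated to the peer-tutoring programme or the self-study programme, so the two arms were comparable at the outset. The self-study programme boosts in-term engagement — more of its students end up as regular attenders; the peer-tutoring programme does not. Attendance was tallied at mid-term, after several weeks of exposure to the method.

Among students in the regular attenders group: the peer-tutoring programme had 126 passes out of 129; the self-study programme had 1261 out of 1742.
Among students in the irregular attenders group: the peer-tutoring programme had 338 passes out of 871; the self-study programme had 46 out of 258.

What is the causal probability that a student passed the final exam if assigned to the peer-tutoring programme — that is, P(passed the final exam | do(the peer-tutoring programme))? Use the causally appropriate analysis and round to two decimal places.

The stratified and pooled comparisons disagree (the peer-tutoring programme wins within each mid-term attendance; the self-study programme wins overall), so the answer turns on the causal role of mid-term attendance.
Mid-term attendance is recorded after the teaching method and is itself shifted by it — it sits on the causal path from teaching method to outcome. Conditioning on a mediator would strip out part of the effect we want; the pooled comparison gives the total causal effect.
So P(outcome | do(the peer-tutoring programme)) is just the pooled rate for the peer-tutoring programme: 464/1000 = 0.464.

0.46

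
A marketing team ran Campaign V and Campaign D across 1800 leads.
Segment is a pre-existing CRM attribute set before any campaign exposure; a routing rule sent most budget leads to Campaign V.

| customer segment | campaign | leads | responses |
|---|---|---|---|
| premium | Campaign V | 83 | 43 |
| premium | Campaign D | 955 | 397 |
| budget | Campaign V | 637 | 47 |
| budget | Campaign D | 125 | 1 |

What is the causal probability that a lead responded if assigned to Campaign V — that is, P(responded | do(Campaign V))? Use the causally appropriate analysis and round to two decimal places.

0.33

Customer segment satisfies the back-door criterion: it is not a descendant of the campaign, and it blocks the spurious path from campaign to outcome. Adjusting for it (i.e., using the within-customer segment rates) gives the causal effect.
Standardising Campaign V to the population customer segment mix: 0.577·43/83 + 0.423·47/637 = 0.330.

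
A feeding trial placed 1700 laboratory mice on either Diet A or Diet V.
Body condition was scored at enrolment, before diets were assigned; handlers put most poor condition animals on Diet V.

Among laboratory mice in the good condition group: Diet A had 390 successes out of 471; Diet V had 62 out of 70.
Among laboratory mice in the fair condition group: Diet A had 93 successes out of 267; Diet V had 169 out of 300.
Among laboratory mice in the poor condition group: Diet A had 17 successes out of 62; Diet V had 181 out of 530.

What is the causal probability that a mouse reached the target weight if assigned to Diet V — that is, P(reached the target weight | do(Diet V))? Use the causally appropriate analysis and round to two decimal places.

0.59

Starting body condition is set before the diet has any effect — it is not caused by the diet — and it independently drives the outcome. That makes it a confounder, so the causal comparison is within starting body condition levels.
Standardising Diet V to the population starting body condition mix: 0.318·62/70 + 0.334·169/300 + 0.348·181/530 = 0.589.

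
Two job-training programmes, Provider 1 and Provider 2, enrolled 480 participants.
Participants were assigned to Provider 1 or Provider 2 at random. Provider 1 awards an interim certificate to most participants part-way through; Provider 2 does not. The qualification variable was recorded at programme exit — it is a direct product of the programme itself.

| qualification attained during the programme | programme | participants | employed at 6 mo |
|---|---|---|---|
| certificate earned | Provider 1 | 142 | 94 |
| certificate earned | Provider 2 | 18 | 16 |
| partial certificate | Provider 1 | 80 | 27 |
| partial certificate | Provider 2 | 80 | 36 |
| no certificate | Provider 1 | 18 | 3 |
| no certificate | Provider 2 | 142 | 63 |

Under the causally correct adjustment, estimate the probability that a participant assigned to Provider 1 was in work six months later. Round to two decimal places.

Provider 2 is higher inside every qualification attained during the programme stratum but Provider 1 is higher in aggregate. Whether to stratify depends on how qualification attained during the programme relates to the programme.
Qualification attained during the programme lies on the pathway programme → qualification attained during the programme → outcome, so adjusting for it blocks the indirect effect. For the total causal effect of programme, use the unadjusted pooled rates.
So P(outcome | do(Provider 1)) is just the pooled rate for Provider 1: 124/240 = 0.517.

0.52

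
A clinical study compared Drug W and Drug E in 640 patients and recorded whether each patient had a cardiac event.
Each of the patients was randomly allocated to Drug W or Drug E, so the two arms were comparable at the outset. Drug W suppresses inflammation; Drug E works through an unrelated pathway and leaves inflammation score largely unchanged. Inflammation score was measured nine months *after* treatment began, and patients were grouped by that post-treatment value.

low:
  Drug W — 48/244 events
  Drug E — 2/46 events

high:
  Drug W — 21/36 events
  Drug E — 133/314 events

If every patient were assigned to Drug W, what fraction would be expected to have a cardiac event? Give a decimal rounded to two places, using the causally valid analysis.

Inflammation score is recorded after the drug and is itself shifted by it — it sits on the causal path from drug to outcome. Conditioning on a mediator would strip out part of the effect we want; the pooled comparison gives the total causal effect.
So P(outcome | do(Drug W)) is just the pooled rate for Drug W: 69/280 = 0.246.

0.25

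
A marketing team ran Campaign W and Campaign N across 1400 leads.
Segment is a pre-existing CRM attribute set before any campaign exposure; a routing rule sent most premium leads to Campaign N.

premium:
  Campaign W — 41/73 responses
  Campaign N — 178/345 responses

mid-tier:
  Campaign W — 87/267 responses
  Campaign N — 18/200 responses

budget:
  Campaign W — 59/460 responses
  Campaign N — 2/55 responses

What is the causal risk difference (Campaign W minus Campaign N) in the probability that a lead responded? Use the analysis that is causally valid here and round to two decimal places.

Campaign W is higher inside every customer segment stratum but Campaign N is higher in aggregate. Whether to stratify depends on how customer segment relates to the campaign.
The imbalance in customer segment arose from how leads were allocated, not from anything the campaign did; and customer segment independently affects the outcome. The pooled gap is confounded — condition on customer segment.
Adjusting over the population distribution of customer segment: 0.299·(0.562−0.516) + 0.334·(0.326−0.090) + 0.368·(0.128−0.036) = +0.126.

+0.13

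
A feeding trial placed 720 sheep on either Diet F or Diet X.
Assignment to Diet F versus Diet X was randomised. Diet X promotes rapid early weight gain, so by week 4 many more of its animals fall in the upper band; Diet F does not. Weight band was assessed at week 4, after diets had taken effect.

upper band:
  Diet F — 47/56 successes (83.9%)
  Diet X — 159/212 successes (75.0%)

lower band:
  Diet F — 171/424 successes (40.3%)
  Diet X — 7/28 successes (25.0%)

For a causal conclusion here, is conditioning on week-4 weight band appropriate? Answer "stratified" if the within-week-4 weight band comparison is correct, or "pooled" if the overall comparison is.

Within every week-4 weight band level Diet F has the higher rate, yet pooled Diet X does — Simpson's reversal.
Week-4 weight band here is a post-treatment variable shaped by the diet; conditioning on it would introduce bias rather than remove it. The overall comparison is the causal one.
Pooled: Diet F 45.4% vs Diet X 69.2%; Diet X is higher overall.

pooled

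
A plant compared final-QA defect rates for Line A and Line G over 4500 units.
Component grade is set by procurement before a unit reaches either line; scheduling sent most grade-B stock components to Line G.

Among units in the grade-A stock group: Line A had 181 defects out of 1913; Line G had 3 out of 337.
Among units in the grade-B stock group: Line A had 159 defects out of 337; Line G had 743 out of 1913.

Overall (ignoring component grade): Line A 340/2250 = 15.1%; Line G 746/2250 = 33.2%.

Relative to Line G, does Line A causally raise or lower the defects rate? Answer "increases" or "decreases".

increases

Component grade satisfies the back-door criterion: it is not a descendant of the line, and it blocks the spurious path from line to outcome. Adjusting for it (i.e., using the within-component grade rates) gives the causal effect.
Within each level — grade-A stock: 9.5% vs 0.9%; grade-B stock: 47.2% vs 38.8% — Line G is lower every time.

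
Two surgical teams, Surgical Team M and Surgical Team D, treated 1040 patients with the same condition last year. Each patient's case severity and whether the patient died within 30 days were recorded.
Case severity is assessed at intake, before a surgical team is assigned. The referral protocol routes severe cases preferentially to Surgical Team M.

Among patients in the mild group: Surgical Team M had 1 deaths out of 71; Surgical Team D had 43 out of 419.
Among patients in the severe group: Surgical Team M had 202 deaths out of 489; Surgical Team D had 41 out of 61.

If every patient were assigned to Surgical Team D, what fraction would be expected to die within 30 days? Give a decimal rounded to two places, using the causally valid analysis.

Within every case severity level Surgical Team M has the lower rate, yet pooled Surgical Team D does — Simpson's reversal.
The imbalance in case severity arose from how patients were allocated, not from anything the surgical team did; and case severity independently affects the outcome. The pooled gap is confounded — condition on case severity.
Standardising Surgical Team D to the population case severity mix: 0.471·43/419 + 0.529·41/61 = 0.404.

0.40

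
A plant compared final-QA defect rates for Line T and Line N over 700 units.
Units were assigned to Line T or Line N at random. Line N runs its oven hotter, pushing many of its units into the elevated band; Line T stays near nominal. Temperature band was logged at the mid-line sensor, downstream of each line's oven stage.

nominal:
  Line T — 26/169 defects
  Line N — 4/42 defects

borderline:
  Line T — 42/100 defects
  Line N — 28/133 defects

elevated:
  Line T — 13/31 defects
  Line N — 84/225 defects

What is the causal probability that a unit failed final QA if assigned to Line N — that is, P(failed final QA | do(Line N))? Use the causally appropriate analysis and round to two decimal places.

The stratified and pooled comparisons disagree (Line N wins within each in-process temperature band; Line T wins overall), so the answer turns on the causal role of in-process temperature band.
In-process temperature band here is a post-treatment variable shaped by the line; conditioning on it would introduce bias rather than remove it. The overall comparison is the causal one.
So P(outcome | do(Line N)) is just the pooled rate for Line N: 116/400 = 0.290.

0.29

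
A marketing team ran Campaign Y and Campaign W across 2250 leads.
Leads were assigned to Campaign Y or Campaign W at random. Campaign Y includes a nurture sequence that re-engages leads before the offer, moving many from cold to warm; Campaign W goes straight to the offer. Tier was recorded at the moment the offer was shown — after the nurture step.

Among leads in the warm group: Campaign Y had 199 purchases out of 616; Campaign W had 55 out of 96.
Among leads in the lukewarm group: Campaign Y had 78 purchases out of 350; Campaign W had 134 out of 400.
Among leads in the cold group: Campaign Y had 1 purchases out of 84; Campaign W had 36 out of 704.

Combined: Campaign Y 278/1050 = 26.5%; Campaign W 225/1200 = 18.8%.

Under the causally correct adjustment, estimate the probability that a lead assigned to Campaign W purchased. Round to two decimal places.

0.19

Engagement tier is recorded after the campaign and is itself shifted by it — it sits on the causal path from campaign to outcome. Conditioning on a mediator would strip out part of the effect we want; the pooled comparison gives the total causal effect.
So P(outcome | do(Campaign W)) is just the pooled rate for Campaign W: 225/1200 = 0.188.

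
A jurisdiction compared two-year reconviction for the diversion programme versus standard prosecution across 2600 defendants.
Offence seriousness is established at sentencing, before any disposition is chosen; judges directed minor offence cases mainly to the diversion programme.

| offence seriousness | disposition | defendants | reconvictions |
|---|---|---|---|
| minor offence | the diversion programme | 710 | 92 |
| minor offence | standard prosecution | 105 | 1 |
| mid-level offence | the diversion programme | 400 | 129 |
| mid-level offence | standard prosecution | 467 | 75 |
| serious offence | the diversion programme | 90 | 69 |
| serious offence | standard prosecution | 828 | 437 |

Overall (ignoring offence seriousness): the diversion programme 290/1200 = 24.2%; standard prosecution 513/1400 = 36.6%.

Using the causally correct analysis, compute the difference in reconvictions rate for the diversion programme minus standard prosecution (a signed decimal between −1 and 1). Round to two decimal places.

The offence seriousness-specific comparison favours standard prosecution throughout, but the pooled figures favour the diversion programme. The question is whether to condition on offence seriousness.
Offence seriousness differs across dispositions for reasons unrelated to any effect of the disposition itself, and it separately predicts the outcome — a classic confounder. We must compare within offence seriousness levels.
Adjusting over the population distribution of offence seriousness: 0.313·(0.130−0.010) + 0.333·(0.323−0.161) + 0.353·(0.767−0.528) = +0.176.

+0.18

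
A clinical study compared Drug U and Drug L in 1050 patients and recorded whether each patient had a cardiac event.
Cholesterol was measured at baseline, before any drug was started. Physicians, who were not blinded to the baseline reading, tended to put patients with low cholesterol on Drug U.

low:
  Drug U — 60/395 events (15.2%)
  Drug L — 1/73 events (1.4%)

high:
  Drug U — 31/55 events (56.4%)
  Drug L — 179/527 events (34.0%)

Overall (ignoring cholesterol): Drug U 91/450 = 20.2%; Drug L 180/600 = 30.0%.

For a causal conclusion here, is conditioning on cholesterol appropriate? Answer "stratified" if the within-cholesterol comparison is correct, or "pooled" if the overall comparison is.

Here cholesterol is a common cause — it drives both which drug a case falls under and the outcome. The crude comparison mixes populations; the stratum-specific rates are the causally relevant ones.
Within each level — low: 15.2% vs 1.4%; high: 56.4% vs 34.0% — Drug L is lower every time.

stratified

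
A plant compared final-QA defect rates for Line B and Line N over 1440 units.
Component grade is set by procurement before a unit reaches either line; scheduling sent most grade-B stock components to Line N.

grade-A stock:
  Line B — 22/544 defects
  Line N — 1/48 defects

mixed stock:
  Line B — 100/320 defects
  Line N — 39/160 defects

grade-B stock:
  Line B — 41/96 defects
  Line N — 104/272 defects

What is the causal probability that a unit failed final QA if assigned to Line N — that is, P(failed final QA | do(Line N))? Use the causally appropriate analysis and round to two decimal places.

0.19

Line N is lower inside every component grade stratum but Line B is lower in aggregate. Whether to stratify depends on how component grade relates to the line.
Since component grade is a pre-existing factor (not a product of the line) and it affects the outcome on its own, it is a confounder. The stratified rates, not the pooled rate, identify the causal effect.
Standardising Line N to the population component grade mix: 0.411·1/48 + 0.333·39/160 + 0.256·104/272 = 0.188.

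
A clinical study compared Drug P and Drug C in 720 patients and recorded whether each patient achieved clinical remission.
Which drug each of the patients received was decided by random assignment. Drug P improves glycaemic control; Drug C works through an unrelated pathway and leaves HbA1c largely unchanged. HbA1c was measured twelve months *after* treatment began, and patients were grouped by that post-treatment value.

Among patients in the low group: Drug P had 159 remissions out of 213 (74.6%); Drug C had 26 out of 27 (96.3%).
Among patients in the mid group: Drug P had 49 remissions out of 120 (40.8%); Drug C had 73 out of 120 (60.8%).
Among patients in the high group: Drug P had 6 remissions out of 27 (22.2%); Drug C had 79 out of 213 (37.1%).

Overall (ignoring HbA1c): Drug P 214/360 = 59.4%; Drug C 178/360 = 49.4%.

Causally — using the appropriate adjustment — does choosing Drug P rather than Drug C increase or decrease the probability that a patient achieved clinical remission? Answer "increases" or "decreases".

Drug C is higher inside every HbA1c stratum but Drug P is higher in aggregate. Whether to stratify depends on how HbA1c relates to the drug.
Stratifying would compare drugs among patients the drugs themselves sorted into HbA1c groups — a form of selection on an intermediate. The unconditioned pooled rates give the total causal effect.
Pooled: Drug P 59.4% vs Drug C 49.4%; Drug P is higher overall.

increases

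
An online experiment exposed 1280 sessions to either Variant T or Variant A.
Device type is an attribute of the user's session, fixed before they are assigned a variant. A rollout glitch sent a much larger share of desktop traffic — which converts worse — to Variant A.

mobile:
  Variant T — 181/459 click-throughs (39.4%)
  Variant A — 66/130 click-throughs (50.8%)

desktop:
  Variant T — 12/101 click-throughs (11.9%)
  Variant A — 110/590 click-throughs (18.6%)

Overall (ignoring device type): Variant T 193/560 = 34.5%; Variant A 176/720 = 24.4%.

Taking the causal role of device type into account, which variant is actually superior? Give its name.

Variant A

Nothing the variant does changes device type; the imbalance is an allocation artefact. With device type also predicting the outcome, the pooled figure is confounded, and the within-stratum comparison is the causal one.
Within each level — mobile: 39.4% vs 50.8%; desktop: 11.9% vs 18.6% — Variant A is higher every time.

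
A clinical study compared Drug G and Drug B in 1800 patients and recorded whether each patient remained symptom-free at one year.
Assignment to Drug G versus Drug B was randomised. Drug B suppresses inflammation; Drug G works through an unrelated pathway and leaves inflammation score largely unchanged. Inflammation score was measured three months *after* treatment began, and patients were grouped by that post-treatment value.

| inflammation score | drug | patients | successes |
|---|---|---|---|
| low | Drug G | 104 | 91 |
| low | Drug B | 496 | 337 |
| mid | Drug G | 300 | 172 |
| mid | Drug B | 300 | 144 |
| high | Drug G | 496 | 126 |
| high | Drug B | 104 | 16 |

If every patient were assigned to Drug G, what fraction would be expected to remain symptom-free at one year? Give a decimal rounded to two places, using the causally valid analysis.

Stratifying would compare drugs among patients the drugs themselves sorted into inflammation score groups — a form of selection on an intermediate. The unconditioned pooled rates give the total causal effect.
So P(outcome | do(Drug G)) is just the pooled rate for Drug G: 389/900 = 0.432.

0.43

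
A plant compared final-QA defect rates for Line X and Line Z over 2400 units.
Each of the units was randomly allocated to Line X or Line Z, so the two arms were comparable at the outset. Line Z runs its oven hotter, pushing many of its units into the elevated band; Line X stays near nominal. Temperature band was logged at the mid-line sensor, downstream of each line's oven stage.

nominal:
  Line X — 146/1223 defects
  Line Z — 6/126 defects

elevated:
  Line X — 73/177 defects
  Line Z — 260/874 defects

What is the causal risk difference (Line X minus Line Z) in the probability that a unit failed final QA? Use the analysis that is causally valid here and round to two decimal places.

In-process temperature band here is a post-treatment variable shaped by the line; conditioning on it would introduce bias rather than remove it. The overall comparison is the causal one.
The causal difference is the pooled difference: 0.156 − 0.266 = -0.110.

-0.11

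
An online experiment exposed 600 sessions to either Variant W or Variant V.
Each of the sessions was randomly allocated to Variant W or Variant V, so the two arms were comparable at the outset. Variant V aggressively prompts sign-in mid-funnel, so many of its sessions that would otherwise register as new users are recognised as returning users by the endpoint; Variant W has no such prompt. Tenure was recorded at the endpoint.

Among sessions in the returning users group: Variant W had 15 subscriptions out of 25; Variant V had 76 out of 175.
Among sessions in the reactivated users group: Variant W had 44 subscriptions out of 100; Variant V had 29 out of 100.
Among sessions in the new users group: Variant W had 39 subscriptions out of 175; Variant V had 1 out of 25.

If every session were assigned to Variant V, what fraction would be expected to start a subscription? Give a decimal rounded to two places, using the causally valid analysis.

Within every user tenure level Variant W has the higher rate, yet pooled Variant V does — Simpson's reversal.
User tenure is downstream of the variant. One should not condition on a consequence of treatment, so the overall rates are the right comparison.
So P(outcome | do(Variant V)) is just the pooled rate for Variant V: 106/300 = 0.353.

0.35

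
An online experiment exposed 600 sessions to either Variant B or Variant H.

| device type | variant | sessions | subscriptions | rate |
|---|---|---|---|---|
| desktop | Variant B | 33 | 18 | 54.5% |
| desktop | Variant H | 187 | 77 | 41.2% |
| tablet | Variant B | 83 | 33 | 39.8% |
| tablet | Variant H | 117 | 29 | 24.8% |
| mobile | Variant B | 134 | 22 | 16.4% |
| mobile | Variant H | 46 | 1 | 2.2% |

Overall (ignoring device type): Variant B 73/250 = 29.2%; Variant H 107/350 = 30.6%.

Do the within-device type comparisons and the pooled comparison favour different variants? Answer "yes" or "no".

Within each device type level (desktop 54.5% vs 41.2%; tablet 39.8% vs 24.8%; mobile 16.4% vs 2.2%), Variant B has the higher rate every time. Pooled: 29.2% vs 30.6% — Variant H has the higher rate overall. The two comparisons disagree.

yes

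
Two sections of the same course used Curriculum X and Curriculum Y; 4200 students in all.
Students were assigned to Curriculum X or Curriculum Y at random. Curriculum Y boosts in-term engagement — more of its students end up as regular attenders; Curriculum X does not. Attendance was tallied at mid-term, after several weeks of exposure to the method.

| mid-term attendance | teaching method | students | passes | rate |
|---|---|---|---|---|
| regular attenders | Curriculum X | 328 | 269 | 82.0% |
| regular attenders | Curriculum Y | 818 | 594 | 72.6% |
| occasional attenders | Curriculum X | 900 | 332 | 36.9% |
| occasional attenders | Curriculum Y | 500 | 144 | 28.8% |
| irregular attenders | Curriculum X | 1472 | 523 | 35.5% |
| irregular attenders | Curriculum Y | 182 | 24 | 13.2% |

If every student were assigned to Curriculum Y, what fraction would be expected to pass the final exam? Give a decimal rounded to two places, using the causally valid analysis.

The mid-term attendance-specific comparison favours Curriculum X throughout, but the pooled figures favour Curriculum Y. The question is whether to condition on mid-term attendance.
Because the teaching method influences mid-term attendance, mid-term attendance is a post-treatment mediator, not a confounder. Stratifying on it would bias the estimate; the causal effect is the crude pooled difference.
So P(outcome | do(Curriculum Y)) is just the pooled rate for Curriculum Y: 762/1500 = 0.508.

0.51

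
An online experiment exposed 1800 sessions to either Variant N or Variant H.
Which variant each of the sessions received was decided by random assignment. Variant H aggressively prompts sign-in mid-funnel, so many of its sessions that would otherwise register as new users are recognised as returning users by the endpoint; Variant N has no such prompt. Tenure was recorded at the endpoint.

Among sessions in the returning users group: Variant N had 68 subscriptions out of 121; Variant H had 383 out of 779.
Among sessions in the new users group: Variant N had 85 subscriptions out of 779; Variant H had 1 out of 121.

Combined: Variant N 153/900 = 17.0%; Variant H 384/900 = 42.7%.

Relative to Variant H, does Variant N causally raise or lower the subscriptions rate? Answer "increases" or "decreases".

Within every user tenure level Variant N has the higher rate, yet pooled Variant H does — Simpson's reversal.
User tenure is downstream of the variant. One should not condition on a consequence of treatment, so the overall rates are the right comparison.
Pooled: Variant N 17.0% vs Variant H 42.7%; Variant H is higher overall.

decreases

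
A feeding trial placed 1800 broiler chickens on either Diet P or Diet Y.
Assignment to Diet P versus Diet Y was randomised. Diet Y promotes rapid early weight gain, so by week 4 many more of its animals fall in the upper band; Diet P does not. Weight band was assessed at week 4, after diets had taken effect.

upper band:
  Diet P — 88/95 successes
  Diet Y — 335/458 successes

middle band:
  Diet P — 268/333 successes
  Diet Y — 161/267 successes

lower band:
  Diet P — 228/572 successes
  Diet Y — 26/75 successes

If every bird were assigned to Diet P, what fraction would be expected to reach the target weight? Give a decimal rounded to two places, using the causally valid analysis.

Diet P is higher inside every week-4 weight band stratum but Diet Y is higher in aggregate. Whether to stratify depends on how week-4 weight band relates to the diet.
Because the diet influences week-4 weight band, week-4 weight band is a post-treatment mediator, not a confounder. Stratifying on it would bias the estimate; the causal effect is the crude pooled difference.
So P(outcome | do(Diet P)) is just the pooled rate for Diet P: 584/1000 = 0.584.

0.58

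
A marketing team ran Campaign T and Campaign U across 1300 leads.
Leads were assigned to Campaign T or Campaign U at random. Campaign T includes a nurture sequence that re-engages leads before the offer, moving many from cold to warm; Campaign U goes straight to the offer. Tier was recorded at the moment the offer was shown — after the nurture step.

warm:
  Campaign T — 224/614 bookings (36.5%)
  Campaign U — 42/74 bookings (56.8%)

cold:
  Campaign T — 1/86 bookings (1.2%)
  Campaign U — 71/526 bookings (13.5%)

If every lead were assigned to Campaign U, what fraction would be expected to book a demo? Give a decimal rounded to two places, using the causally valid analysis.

Because the campaign influences engagement tier, engagement tier is a post-treatment mediator, not a confounder. Stratifying on it would bias the estimate; the causal effect is the crude pooled difference.
So P(outcome | do(Campaign U)) is just the pooled rate for Campaign U: 113/600 = 0.188.

0.19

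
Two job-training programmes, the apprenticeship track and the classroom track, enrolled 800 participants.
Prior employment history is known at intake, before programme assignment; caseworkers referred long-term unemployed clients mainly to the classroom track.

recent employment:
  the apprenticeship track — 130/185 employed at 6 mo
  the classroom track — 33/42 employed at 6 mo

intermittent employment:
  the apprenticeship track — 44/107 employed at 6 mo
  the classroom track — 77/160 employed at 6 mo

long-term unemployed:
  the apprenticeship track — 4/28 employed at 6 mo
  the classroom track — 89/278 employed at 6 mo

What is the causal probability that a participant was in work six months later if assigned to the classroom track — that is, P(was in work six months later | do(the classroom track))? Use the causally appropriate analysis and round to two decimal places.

0.51

The stratified and pooled comparisons disagree (the classroom track wins within each prior employment history; the apprenticeship track wins overall), so the answer turns on the causal role of prior employment history.
Here prior employment history is a common cause — it drives both which programme a case falls under and the outcome. The crude comparison mixes populations; the stratum-specific rates are the causally relevant ones.
Standardising the classroom track to the population prior employment history mix: 0.284·33/42 + 0.334·77/160 + 0.383·89/278 = 0.506.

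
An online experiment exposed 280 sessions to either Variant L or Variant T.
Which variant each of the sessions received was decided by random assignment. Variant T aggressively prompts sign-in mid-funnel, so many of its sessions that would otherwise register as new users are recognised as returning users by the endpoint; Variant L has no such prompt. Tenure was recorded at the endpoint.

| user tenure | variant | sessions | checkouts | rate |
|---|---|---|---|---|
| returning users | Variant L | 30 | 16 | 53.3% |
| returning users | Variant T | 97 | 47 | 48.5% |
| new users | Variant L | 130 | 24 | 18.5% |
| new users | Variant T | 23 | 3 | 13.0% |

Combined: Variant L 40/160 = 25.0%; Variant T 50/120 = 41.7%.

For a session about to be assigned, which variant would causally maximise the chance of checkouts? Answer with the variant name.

User tenure lies on the pathway variant → user tenure → outcome, so adjusting for it blocks the indirect effect. For the total causal effect of variant, use the unadjusted pooled rates.
Pooled: Variant L 25.0% vs Variant T 41.7%; Variant T is higher overall.

Variant T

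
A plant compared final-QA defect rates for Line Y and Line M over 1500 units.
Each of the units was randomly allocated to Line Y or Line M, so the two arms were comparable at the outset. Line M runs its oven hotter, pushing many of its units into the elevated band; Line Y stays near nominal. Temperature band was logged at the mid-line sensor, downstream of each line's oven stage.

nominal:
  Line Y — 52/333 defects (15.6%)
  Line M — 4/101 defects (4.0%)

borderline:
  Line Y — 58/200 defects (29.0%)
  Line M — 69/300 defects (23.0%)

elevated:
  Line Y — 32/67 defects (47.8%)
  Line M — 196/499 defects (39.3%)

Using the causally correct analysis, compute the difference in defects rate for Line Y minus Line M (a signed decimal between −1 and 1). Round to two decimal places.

The stratified and pooled comparisons disagree (Line M wins within each in-process temperature band; Line Y wins overall), so the answer turns on the causal role of in-process temperature band.
In-process temperature band is downstream of the line. One should not condition on a consequence of treatment, so the overall rates are the right comparison.
The causal difference is the pooled difference: 0.237 − 0.299 = -0.062.

-0.06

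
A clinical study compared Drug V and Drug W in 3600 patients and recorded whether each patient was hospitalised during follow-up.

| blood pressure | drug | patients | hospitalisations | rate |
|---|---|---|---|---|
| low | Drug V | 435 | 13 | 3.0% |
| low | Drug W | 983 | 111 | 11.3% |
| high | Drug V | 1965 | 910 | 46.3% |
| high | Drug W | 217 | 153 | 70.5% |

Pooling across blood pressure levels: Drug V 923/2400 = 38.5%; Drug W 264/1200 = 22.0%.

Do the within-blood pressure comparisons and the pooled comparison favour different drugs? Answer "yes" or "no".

yes

Within each blood pressure level (low 3.0% vs 11.3%; high 46.3% vs 70.5%), Drug V has the lower rate every time. Pooled: 38.5% vs 22.0% — Drug W has the lower rate overall. The two comparisons disagree.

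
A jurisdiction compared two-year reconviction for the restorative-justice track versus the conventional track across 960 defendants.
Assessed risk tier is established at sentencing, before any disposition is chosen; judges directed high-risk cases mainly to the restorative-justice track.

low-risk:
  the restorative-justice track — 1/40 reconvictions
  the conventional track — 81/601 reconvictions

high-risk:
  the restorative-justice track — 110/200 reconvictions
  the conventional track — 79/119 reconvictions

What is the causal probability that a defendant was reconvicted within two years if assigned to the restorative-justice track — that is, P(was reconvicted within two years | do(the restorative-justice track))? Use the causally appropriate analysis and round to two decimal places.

Nothing the disposition does changes assessed risk tier; the imbalance is an allocation artefact. With assessed risk tier also predicting the outcome, the pooled figure is confounded, and the within-stratum comparison is the causal one.
Standardising the restorative-justice track to the population assessed risk tier mix: 0.668·1/40 + 0.332·110/200 = 0.199.

0.20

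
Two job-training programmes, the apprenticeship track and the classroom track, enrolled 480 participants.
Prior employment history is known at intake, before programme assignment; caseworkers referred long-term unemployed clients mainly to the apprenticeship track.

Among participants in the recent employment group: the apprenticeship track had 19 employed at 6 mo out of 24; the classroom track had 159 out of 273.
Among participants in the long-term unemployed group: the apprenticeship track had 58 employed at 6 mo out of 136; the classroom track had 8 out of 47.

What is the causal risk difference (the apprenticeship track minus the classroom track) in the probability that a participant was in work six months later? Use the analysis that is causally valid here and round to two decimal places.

+0.23

Prior employment history is set before the programme has any effect — it is not caused by the programme — and it independently drives the outcome. That makes it a confounder, so the causal comparison is within prior employment history levels.
Adjusting over the population distribution of prior employment history: 0.619·(0.792−0.582) + 0.381·(0.426−0.170) = +0.227.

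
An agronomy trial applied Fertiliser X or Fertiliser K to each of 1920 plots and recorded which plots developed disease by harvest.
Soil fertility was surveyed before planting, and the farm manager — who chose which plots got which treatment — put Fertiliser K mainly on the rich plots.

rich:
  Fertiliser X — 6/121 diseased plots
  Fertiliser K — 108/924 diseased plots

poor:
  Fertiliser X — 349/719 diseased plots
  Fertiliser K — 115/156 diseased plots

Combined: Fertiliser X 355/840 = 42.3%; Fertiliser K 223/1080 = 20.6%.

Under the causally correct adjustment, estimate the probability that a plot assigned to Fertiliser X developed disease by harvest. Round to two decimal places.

0.25

Here soil fertility is a common cause — it drives both which fertiliser a case falls under and the outcome. The crude comparison mixes populations; the stratum-specific rates are the causally relevant ones.
Standardising Fertiliser X to the population soil fertility mix: 0.544·6/121 + 0.456·349/719 = 0.248.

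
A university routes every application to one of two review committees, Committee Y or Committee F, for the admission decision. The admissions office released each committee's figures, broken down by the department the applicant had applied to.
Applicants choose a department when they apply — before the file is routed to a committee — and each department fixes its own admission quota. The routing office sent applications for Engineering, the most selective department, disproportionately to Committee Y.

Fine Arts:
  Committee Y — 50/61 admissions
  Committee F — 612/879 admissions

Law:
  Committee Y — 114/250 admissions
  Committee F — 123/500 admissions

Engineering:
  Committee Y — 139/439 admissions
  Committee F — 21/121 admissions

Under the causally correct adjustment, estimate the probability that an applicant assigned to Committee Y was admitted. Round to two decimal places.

0.57

Department differs across review committees for reasons unrelated to any effect of the review committee itself, and it separately predicts the outcome — a classic confounder. We must compare within department levels.
Standardising Committee Y to the population department mix: 0.418·50/61 + 0.333·114/250 + 0.249·139/439 = 0.573.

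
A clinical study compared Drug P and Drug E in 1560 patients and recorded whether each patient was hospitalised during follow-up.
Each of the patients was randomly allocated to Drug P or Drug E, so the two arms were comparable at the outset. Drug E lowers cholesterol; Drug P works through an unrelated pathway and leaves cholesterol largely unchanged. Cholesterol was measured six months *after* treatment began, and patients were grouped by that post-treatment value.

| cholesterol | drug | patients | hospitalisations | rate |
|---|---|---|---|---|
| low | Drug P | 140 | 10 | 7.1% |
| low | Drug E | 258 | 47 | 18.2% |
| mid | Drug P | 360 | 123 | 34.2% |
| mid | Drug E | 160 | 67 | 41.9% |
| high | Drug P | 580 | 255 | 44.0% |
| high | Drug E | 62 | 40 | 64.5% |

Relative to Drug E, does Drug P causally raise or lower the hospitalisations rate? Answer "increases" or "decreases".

increases

Cholesterol is downstream of the drug. One should not condition on a consequence of treatment, so the overall rates are the right comparison.
Pooled: Drug P 35.9% vs Drug E 32.1%; Drug E is lower overall.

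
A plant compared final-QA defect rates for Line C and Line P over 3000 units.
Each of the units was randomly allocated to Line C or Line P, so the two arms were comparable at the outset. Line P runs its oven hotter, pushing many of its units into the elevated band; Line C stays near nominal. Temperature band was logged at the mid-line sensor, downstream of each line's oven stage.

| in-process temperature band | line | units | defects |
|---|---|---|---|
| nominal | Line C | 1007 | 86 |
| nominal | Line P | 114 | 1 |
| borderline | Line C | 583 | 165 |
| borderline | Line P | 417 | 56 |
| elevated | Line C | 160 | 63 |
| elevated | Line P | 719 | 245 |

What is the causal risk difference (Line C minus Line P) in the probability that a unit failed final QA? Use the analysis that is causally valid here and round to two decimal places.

-0.06

The stratified and pooled comparisons disagree (Line P wins within each in-process temperature band; Line C wins overall), so the answer turns on the causal role of in-process temperature band.
In-process temperature band is recorded after the line and is itself shifted by it — it sits on the causal path from line to outcome. Conditioning on a mediator would strip out part of the effect we want; the pooled comparison gives the total causal effect.
The causal difference is the pooled difference: 0.179 − 0.242 = -0.062.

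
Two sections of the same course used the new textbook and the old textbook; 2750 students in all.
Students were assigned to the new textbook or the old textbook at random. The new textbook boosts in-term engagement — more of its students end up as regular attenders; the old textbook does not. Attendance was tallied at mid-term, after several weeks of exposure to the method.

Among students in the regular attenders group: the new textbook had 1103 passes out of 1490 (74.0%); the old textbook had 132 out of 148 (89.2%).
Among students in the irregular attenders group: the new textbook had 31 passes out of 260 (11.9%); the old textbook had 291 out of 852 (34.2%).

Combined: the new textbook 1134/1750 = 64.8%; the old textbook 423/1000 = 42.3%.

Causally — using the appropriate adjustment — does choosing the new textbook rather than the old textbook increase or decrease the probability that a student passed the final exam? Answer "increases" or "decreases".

increases

the old textbook is higher inside every mid-term attendance stratum but the new textbook is higher in aggregate. Whether to stratify depends on how mid-term attendance relates to the teaching method.
Mid-term attendance is downstream of the teaching method. One should not condition on a consequence of treatment, so the overall rates are the right comparison.
Pooled: the new textbook 64.8% vs the old textbook 42.3%; the new textbook is higher overall.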